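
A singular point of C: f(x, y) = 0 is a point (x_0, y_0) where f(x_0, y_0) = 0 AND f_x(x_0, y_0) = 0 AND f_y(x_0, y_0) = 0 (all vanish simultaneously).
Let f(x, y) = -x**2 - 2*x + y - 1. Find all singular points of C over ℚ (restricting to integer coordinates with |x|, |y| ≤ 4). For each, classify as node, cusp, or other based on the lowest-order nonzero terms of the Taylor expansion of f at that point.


No singular points in the scanned grid; C is smooth there.

Compute partial derivatives:
  f_x = -2*x - 2.
  f_y = 1.
f_y = 1 is a nonzero constant, so f_y never vanishes: no point (x, y) can satisfy f = f_x = f_y = 0. In particular no (x, y) ∈ {−4, ..., 4}² is singular; the curve is smooth.


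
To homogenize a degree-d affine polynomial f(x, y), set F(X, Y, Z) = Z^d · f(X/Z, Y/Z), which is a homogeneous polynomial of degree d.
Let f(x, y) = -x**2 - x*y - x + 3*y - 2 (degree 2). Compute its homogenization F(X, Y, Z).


F(X, Y, Z) = -X**2 - X*Y - X*Z + 3*Y*Z - 2*Z**2

deg(f) = 2.
Substitute x = X/Z, y = Y/Z into f, then multiply by Z^2.
  monomial -1·x^2·y^0 ↦ -1·X^2·Y^0·Z^0.
  monomial -1·x^1·y^1 ↦ -1·X^1·Y^1·Z^0.
  monomial -1·x^1·y^0 ↦ -1·X^1·Y^0·Z^1.
  monomial 3·x^0·y^1 ↦ 3·X^0·Y^1·Z^1.
  monomial -2·x^0·y^0 ↦ -2·X^0·Y^0·Z^2.
Collecting: F(X, Y, Z) = -X**2 - X*Y - X*Z + 3*Y*Z - 2*Z**2.


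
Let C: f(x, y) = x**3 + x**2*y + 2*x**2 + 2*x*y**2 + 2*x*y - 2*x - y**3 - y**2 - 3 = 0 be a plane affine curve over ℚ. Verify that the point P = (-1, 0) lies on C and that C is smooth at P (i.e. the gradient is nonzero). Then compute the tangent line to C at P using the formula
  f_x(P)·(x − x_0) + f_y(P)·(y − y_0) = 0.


Tangent line at P: -3*x - y - 3 = 0.

Step 1: f(-1, 0) = 0, so P lies on C.
Step 2: partial derivatives
  f_x(x, y) = 3*x**2 + 2*x*y + 4*x + 2*y**2 + 2*y - 2, f_y(x, y) = x**2 + 4*x*y + 2*x - 3*y**2 - 2*y.
  f_x(P) = -3, f_y(P) = -1 (gradient nonzero, so P is smooth).
Step 3: tangent line at P: -3·(x − -1) + -1·(y − 0) = 0.
Expanding: -3*x - y - 3 = 0.


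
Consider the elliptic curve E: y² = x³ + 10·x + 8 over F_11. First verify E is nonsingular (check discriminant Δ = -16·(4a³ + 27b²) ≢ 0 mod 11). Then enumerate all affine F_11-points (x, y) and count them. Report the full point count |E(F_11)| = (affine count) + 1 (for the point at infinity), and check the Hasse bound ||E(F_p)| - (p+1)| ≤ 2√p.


Affine points = {(2, 5), (2, 6), (6, 3), (6, 8), (7, 5), (7, 6)}; affine count = 6; |E(F_11)| = 7.

Discriminant check: Δ ∝ 4a³ + 27b² = 4·10³ + 27·8² = 4·1000 + 27·64 ≡ 8 (mod 11). Nonzero ⇒ E is nonsingular.
For each x ∈ F_11, compute rhs = x³ + 10·x + 8 mod 11, then count y ∈ F_11 with y² ≡ rhs.
  x = 0: rhs = 8, matching y values: none (0 points).
  x = 1: rhs = 8, matching y values: none (0 points).
  x = 2: rhs = 3, matching y values: 5, 6 (2 points).
  x = 3: rhs = 10, matching y values: none (0 points).
  x = 4: rhs = 2, matching y values: none (0 points).
  x = 5: rhs = 7, matching y values: none (0 points).
  x = 6: rhs = 9, matching y values: 3, 8 (2 points).
  x = 7: rhs = 3, matching y values: 5, 6 (2 points).
  x = 8: rhs = 6, matching y values: none (0 points).
  x = 9: rhs = 2, matching y values: none (0 points).
  x = 10: rhs = 8, matching y values: none (0 points).
Total affine count: 6.
Full point count |E(F_11)| = 6 + 1 = 7.
Hasse bound: |7 − (11+1)| = |-5| = 5 ≤ 2√11 ≈ 6.6332 ✓.


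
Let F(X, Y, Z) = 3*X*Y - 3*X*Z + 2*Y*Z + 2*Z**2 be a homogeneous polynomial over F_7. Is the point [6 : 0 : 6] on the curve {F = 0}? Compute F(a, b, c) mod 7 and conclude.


F(6,0,6) ≡ 6 (mod 7); P is NOT on the curve.

Evaluate F(6, 0, 6) term-by-term (mod 7).
  3*X*Y ↦ 3·6·0·1 = 0
  -3*X*Z ↦ -3·6·1·6 = -108
  2*Y*Z ↦ 2·1·0·6 = 0
  2*Z**2 ↦ 2·1·1·36 = 72
Sum: F(6, 0, 6) = (0) + (-108) + (0) + (72) = -36.
Reducing mod 7: -36 ≡ 6 (mod 7).
Since F(a, b, c) ≡ 6 ≠ 0 (mod 7), P does NOT lie on the curve.


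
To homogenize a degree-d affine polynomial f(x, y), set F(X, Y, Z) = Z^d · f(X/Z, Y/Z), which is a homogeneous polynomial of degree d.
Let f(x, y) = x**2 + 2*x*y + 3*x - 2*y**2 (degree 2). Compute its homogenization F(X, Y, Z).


F(X, Y, Z) = X**2 + 2*X*Y + 3*X*Z - 2*Y**2

deg(f) = 2.
Substitute x = X/Z, y = Y/Z into f, then multiply by Z^2.
  monomial 1·x^2·y^0 ↦ 1·X^2·Y^0·Z^0.
  monomial 2·x^1·y^1 ↦ 2·X^1·Y^1·Z^0.
  monomial 3·x^1·y^0 ↦ 3·X^1·Y^0·Z^1.
  monomial -2·x^0·y^2 ↦ -2·X^0·Y^2·Z^0.
Collecting: F(X, Y, Z) = X**2 + 2*X*Y + 3*X*Z - 2*Y**2.


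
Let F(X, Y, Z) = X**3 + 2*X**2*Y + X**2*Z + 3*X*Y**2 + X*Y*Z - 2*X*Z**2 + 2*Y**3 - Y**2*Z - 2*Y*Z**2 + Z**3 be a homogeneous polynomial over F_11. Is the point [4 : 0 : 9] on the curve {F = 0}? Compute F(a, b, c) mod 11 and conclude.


F(4,0,9) ≡ 3 (mod 11); P is NOT on the curve.

Evaluate F(4, 0, 9) term-by-term (mod 11).
  X**3 ↦ 1·64·1·1 = 64
  2*X**2*Y ↦ 2·16·0·1 = 0
  X**2*Z ↦ 1·16·1·9 = 144
  3*X*Y**2 ↦ 3·4·0·1 = 0
  X*Y*Z ↦ 1·4·0·9 = 0
  -2*X*Z**2 ↦ -2·4·1·81 = -648
  2*Y**3 ↦ 2·1·0·1 = 0
  -Y**2*Z ↦ -1·1·0·9 = 0
  -2*Y*Z**2 ↦ -2·1·0·81 = 0
  Z**3 ↦ 1·1·1·729 = 729
Sum: F(4, 0, 9) = (64) + (0) + (144) + (0) + (0) + (-648) + (0) + (0) + (0) + (729) = 289.
Reducing mod 11: 289 ≡ 3 (mod 11).
Since F(a, b, c) ≡ 3 ≠ 0 (mod 11), P does NOT lie on the curve.


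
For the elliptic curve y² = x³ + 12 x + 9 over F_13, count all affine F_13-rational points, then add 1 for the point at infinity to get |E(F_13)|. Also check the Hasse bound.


Affine points = {(0, 3), (0, 10), (1, 3), (1, 10), (4, 2), (4, 11), (5, 5), (5, 8), (9, 1), (9, 12), (11, 4), (11, 9), (12, 3), (12, 10)}; affine count = 14; |E(F_13)| = 15.

Discriminant check: Δ ∝ 4a³ + 27b² = 4·12³ + 27·9² = 4·1728 + 27·81 ≡ 12 (mod 13). Nonzero ⇒ E is nonsingular.
For each x ∈ F_13, compute rhs = x³ + 12·x + 9 mod 13, then count y ∈ F_13 with y² ≡ rhs.
  x = 0: rhs = 9, matching y values: 3, 10 (2 points).
  x = 1: rhs = 9, matching y values: 3, 10 (2 points).
  x = 2: rhs = 2, matching y values: none (0 points).
  x = 3: rhs = 7, matching y values: none (0 points).
  x = 4: rhs = 4, matching y values: 2, 11 (2 points).
  x = 5: rhs = 12, matching y values: 5, 8 (2 points).
  x = 6: rhs = 11, matching y values: none (0 points).
  x = 7: rhs = 7, matching y values: none (0 points).
  x = 8: rhs = 6, matching y values: none (0 points).
  x = 9: rhs = 1, matching y values: 1, 12 (2 points).
  x = 10: rhs = 11, matching y values: none (0 points).
  x = 11: rhs = 3, matching y values: 4, 9 (2 points).
  x = 12: rhs = 9, matching y values: 3, 10 (2 points).
Total affine count: 14.
Full point count |E(F_13)| = 14 + 1 = 15.
Hasse bound: |15 − (13+1)| = |1| = 1 ≤ 2√13 ≈ 7.2111 ✓.


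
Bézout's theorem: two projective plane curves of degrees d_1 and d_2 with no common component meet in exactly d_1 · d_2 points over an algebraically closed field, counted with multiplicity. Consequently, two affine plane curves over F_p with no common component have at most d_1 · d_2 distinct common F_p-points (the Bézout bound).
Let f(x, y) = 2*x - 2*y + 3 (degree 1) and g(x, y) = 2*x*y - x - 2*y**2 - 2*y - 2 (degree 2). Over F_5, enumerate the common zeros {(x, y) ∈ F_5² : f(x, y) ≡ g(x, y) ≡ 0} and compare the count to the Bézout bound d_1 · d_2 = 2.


Common zeros: {(3, 2)}; count = 1; Bézout bound = 2.

deg(f) = 1, deg(g) = 2, so Bézout bound = 2.
Scan x ∈ F_5. For each x, list the y ∈ F_5 with f(x, y) ≡ 0 and those with g(x, y) ≡ 0 (mod 5); the common zeros in that column are the intersection.
  x = 0: f ≡ 0 at y ∈ {4}; g ≡ 0 at y ∈ ∅; common: ∅.
  x = 1: f ≡ 0 at y ∈ {0}; g ≡ 0 at y ∈ {1, 4}; common: ∅.
  x = 2: f ≡ 0 at y ∈ {1}; g ≡ 0 at y ∈ ∅; common: ∅.
  x = 3: f ≡ 0 at y ∈ {2}; g ≡ 0 at y ∈ {0, 2}; common: {2}.
  x = 4: f ≡ 0 at y ∈ {3}; g ≡ 0 at y ∈ ∅; common: ∅.
Collecting: common zeros = {(3, 2)}, so the count is 1.
Comparison with the Bézout bound: 1 ≤ 2 = deg(f)·deg(g), as expected for curves with no common component (the affine F_5-count falls short of the bound because intersections may lie at infinity, over extension fields, or carry multiplicity).


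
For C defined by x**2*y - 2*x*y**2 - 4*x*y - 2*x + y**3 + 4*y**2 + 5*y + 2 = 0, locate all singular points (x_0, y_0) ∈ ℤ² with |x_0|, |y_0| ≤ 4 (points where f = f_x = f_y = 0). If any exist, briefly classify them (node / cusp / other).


Singular points: {(0, -1)}; classification: node.

Compute partial derivatives:
  f_x = 2*x*y - 2*y**2 - 4*y - 2.
  f_y = x**2 - 4*x*y - 4*x + 3*y**2 + 8*y + 5.
Scan x_0 ∈ {−4, ..., 4}. For each x_0, f_y(x_0, y) is a polynomial in y; find its integer roots y ∈ {−4, ..., 4}, then test f_x and f at those candidates.
  x = -4: f_y(-4, y) = 3*y**2 + 24*y + 37; no integer root y with |y| ≤ 4.
  x = -3: f_y(-3, y) = 3*y**2 + 20*y + 26; no integer root y with |y| ≤ 4.
  x = -2: f_y(-2, y) = 3*y**2 + 16*y + 17; no integer root y with |y| ≤ 4.
  x = -1: f_y(-1, y) = 3*y**2 + 12*y + 10; no integer root y with |y| ≤ 4.
  x = 0: f_y(0, y) = 3*y**2 + 8*y + 5; vanishes at y ∈ {-1}. (0, -1): f_x = 0, f = 0 — SINGULAR.
  x = 1: f_y(1, y) = 3*y**2 + 4*y + 2; no integer root y with |y| ≤ 4.
  x = 2: f_y(2, y) = 3*y**2 + 1; no integer root y with |y| ≤ 4.
  x = 3: f_y(3, y) = 3*y**2 - 4*y + 2; no integer root y with |y| ≤ 4.
  x = 4: f_y(4, y) = 3*y**2 - 8*y + 5; vanishes at y ∈ {1}. (4, 1): f_x = 0 but f = -4 ≠ 0.
Only singular point on the grid: (0, -1).
Classify: substitute x = 0 + u, y = -1 + v and expand: f = u**2*v - u**2 - 2*u*v**2 + v**3 + v**2.
No constant or linear terms (consistent with a singular point). Quadratic part: -u**2 + v**2. Cubic part: u**2*v - 2*u*v**2 + v**3.
The quadratic part v**2 - u**2 = (v − u)(v + u) splits into two distinct linear factors, so there are two distinct tangent lines y − -1 = ±(x − 0) — this is a node (ordinary double point).
Classification: node.


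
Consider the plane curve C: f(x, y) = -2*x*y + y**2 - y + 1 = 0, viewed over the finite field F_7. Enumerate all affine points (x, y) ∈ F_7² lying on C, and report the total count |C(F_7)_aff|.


Affine F_7-points: {(0, 3), (0, 5), (2, 6), (4, 1), (6, 2), (6, 4)}; count = 6.

For each of the 49 pairs (x, y) ∈ F_7², evaluate f(x, y) mod 7. Record the zeros.
  x = 0: [0↦1, 1↦1, 2↦3, 3↦0, 4↦6, 5↦0, 6↦3]  zeros at y ∈ {3, 5}
  x = 1: [0↦1, 1↦6, 2↦6, 3↦1, 4↦5, 5↦4, 6↦5]  zeros at y ∈ ∅
  x = 2: [0↦1, 1↦4, 2↦2, 3↦2, 4↦4, 5↦1, 6↦0]  zeros at y ∈ {6}
  x = 3: [0↦1, 1↦2, 2↦5, 3↦3, 4↦3, 5↦5, 6↦2]  zeros at y ∈ ∅
  x = 4: [0↦1, 1↦0, 2↦1, 3↦4, 4↦2, 5↦2, 6↦4]  zeros at y ∈ {1}
  x = 5: [0↦1, 1↦5, 2↦4, 3↦5, 4↦1, 5↦6, 6↦6]  zeros at y ∈ ∅
  x = 6: [0↦1, 1↦3, 2↦0, 3↦6, 4↦0, 5↦3, 6↦1]  zeros at y ∈ {2, 4}
Collecting zeros: affine points = {(0, 3), (0, 5), (2, 6), (4, 1), (6, 2), (6, 4)}.
Total count |C(F_7)_aff| = 6.


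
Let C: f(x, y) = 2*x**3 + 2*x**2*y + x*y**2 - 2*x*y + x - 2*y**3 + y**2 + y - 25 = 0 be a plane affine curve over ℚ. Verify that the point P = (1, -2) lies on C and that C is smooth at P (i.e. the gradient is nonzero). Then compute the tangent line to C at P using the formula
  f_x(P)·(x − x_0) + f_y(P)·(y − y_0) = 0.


Tangent line at P: 7*x - 31*y - 69 = 0.

Step 1: f(1, -2) = 0, so P lies on C.
Step 2: partial derivatives
  f_x(x, y) = 6*x**2 + 4*x*y + y**2 - 2*y + 1, f_y(x, y) = 2*x**2 + 2*x*y - 2*x - 6*y**2 + 2*y + 1.
  f_x(P) = 7, f_y(P) = -31 (gradient nonzero, so P is smooth).
Step 3: tangent line at P: 7·(x − 1) + -31·(y − -2) = 0.
Expanding: 7*x - 31*y - 69 = 0.


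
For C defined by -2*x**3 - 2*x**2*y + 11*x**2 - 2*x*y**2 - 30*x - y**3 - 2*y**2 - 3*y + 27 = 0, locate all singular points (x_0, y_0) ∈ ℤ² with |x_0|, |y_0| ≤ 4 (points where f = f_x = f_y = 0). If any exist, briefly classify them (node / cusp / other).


Singular points: {(3, -3)}; classification: node.

Compute partial derivatives:
  f_x = -6*x**2 - 4*x*y + 22*x - 2*y**2 - 30.
  f_y = -2*x**2 - 4*x*y - 3*y**2 - 4*y - 3.
Scan x_0 ∈ {−4, ..., 4}. For each x_0, f_y(x_0, y) is a polynomial in y; find its integer roots y ∈ {−4, ..., 4}, then test f_x and f at those candidates.
  x = -4: f_y(-4, y) = -3*y**2 + 12*y - 35; no integer root y with |y| ≤ 4.
  x = -3: f_y(-3, y) = -3*y**2 + 8*y - 21; no integer root y with |y| ≤ 4.
  x = -2: f_y(-2, y) = -3*y**2 + 4*y - 11; no integer root y with |y| ≤ 4.
  x = -1: f_y(-1, y) = -3*y**2 - 5; no integer root y with |y| ≤ 4.
  x = 0: f_y(0, y) = -3*y**2 - 4*y - 3; no integer root y with |y| ≤ 4.
  x = 1: f_y(1, y) = -3*y**2 - 8*y - 5; vanishes at y ∈ {-1}. (1, -1): f_x = -12 ≠ 0.
  x = 2: f_y(2, y) = -3*y**2 - 12*y - 11; no integer root y with |y| ≤ 4.
  x = 3: f_y(3, y) = -3*y**2 - 16*y - 21; vanishes at y ∈ {-3}. (3, -3): f_x = 0, f = 0 — SINGULAR.
  x = 4: f_y(4, y) = -3*y**2 - 20*y - 35; no integer root y with |y| ≤ 4.
Only singular point on the grid: (3, -3).
Classify: substitute x = 3 + u, y = -3 + v and expand: f = -2*u**3 - 2*u**2*v - u**2 - 2*u*v**2 - v**3 + v**2.
No constant or linear terms (consistent with a singular point). Quadratic part: -u**2 + v**2. Cubic part: -2*u**3 - 2*u**2*v - 2*u*v**2 - v**3.
The quadratic part v**2 - u**2 = (v − u)(v + u) splits into two distinct linear factors, so there are two distinct tangent lines y − -3 = ±(x − 3) — this is a node (ordinary double point).
Classification: node.


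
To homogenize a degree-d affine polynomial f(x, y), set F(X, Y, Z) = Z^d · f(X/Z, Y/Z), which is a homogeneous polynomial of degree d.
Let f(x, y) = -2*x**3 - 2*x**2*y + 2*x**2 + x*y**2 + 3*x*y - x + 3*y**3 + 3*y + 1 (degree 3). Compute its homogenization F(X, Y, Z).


F(X, Y, Z) = -2*X**3 - 2*X**2*Y + 2*X**2*Z + X*Y**2 + 3*X*Y*Z - X*Z**2 + 3*Y**3 + 3*Y*Z**2 + Z**3

deg(f) = 3.
Substitute x = X/Z, y = Y/Z into f, then multiply by Z^3.
  monomial -2·x^3·y^0 ↦ -2·X^3·Y^0·Z^0.
  monomial -2·x^2·y^1 ↦ -2·X^2·Y^1·Z^0.
  monomial 2·x^2·y^0 ↦ 2·X^2·Y^0·Z^1.
  monomial 1·x^1·y^2 ↦ 1·X^1·Y^2·Z^0.
  monomial 3·x^1·y^1 ↦ 3·X^1·Y^1·Z^1.
  monomial -1·x^1·y^0 ↦ -1·X^1·Y^0·Z^2.
  monomial 3·x^0·y^3 ↦ 3·X^0·Y^3·Z^0.
  monomial 3·x^0·y^1 ↦ 3·X^0·Y^1·Z^2.
  monomial 1·x^0·y^0 ↦ 1·X^0·Y^0·Z^3.
Collecting: F(X, Y, Z) = -2*X**3 - 2*X**2*Y + 2*X**2*Z + X*Y**2 + 3*X*Y*Z - X*Z**2 + 3*Y**3 + 3*Y*Z**2 + Z**3.


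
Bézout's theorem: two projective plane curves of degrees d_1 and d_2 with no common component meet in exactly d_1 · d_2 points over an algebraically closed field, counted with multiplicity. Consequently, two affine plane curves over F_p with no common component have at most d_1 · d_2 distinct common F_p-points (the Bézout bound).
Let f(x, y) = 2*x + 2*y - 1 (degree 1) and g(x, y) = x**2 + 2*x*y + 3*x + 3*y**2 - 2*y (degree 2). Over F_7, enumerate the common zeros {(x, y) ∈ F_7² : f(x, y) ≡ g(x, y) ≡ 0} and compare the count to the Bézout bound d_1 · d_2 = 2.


Common zeros: {(4, 0), (5, 6)}; count = 2; Bézout bound = 2.

deg(f) = 1, deg(g) = 2, so Bézout bound = 2.
Scan x ∈ F_7. For each x, list the y ∈ F_7 with f(x, y) ≡ 0 and those with g(x, y) ≡ 0 (mod 7); the common zeros in that column are the intersection.
  x = 0: f ≡ 0 at y ∈ {4}; g ≡ 0 at y ∈ {0, 3}; common: ∅.
  x = 1: f ≡ 0 at y ∈ {3}; g ≡ 0 at y ∈ {1, 6}; common: ∅.
  x = 2: f ≡ 0 at y ∈ {2}; g ≡ 0 at y ∈ ∅; common: ∅.
  x = 3: f ≡ 0 at y ∈ {1}; g ≡ 0 at y ∈ ∅; common: ∅.
  x = 4: f ≡ 0 at y ∈ {0}; g ≡ 0 at y ∈ {0, 5}; common: {0}.
  x = 5: f ≡ 0 at y ∈ {6}; g ≡ 0 at y ∈ {3, 6}; common: {6}.
  x = 6: f ≡ 0 at y ∈ {5}; g ≡ 0 at y ∈ ∅; common: ∅.
Collecting: common zeros = {(4, 0), (5, 6)}, so the count is 2.
Comparison with the Bézout bound: 2 ≤ 2 = deg(f)·deg(g), as expected for curves with no common component (the bound is attained).


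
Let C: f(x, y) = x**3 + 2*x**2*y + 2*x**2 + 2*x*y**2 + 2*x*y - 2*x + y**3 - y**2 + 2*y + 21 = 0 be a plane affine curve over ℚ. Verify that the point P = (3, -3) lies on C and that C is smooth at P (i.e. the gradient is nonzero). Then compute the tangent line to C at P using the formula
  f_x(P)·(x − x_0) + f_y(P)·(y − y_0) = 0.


Tangent line at P: 13*x + 23*y + 30 = 0.

Step 1: f(3, -3) = 0, so P lies on C.
Step 2: partial derivatives
  f_x(x, y) = 3*x**2 + 4*x*y + 4*x + 2*y**2 + 2*y - 2, f_y(x, y) = 2*x**2 + 4*x*y + 2*x + 3*y**2 - 2*y + 2.
  f_x(P) = 13, f_y(P) = 23 (gradient nonzero, so P is smooth).
Step 3: tangent line at P: 13·(x − 3) + 23·(y − -3) = 0.
Expanding: 13*x + 23*y + 30 = 0.


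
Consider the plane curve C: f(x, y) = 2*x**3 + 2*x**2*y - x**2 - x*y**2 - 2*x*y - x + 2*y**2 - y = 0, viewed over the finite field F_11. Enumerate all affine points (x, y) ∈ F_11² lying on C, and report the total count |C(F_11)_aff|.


Affine F_11-points: {(0, 0), (0, 6), (1, 0), (1, 1), (2, 4), (3, 3), (3, 8), (5, 0), (5, 2), (10, 5)}; count = 10.

For each of the 121 pairs (x, y) ∈ F_11², evaluate f(x, y) mod 11. Record the zeros.
  x = 0: [0↦0, 1↦1, 2↦6, 3↦4, 4↦6, 5↦1, 6↦0, 7↦3, 8↦10, 9↦10, 10↦3]  zeros at y ∈ {0, 6}
  x = 1: [0↦0, 1↦0, 2↦2, 3↦6, 4↦1, 5↦9, 6↦8, 7↦9, 8↦1, 9↦6, 10↦2]  zeros at y ∈ {0, 1}
  x = 2: [0↦10, 1↦2, 2↦5, 3↦8, 4↦0, 5↦3, 6↦6, 7↦9, 8↦1, 9↦4, 10↦7]  zeros at y ∈ {4}
  x = 3: [0↦9, 1↦8, 2↦5, 3↦0, 4↦4, 5↦6, 6↦6, 7↦4, 8↦0, 9↦5, 10↦8]  zeros at y ∈ {3, 8}
  x = 4: [0↦9, 1↦8, 2↦3, 3↦5, 4↦3, 5↦8, 6↦9, 7↦6, 8↦10, 9↦10, 10↦6]  zeros at y ∈ ∅
  x = 5: [0↦0, 1↦3, 2↦0, 3↦2, 4↦9, 5↦10, 6↦5, 7↦5, 8↦10, 9↦9, 10↦2]  zeros at y ∈ {0, 2}
  x = 6: [0↦5, 1↦5, 2↦8, 3↦3, 4↦1, 5↦2, 6↦6, 7↦2, 8↦1, 9↦3, 10↦8]  zeros at y ∈ ∅
  x = 7: [0↦3, 1↦4, 2↦6, 3↦9, 4↦2, 5↦7, 6↦2, 7↦9, 8↦6, 9↦4, 10↦3]  zeros at y ∈ ∅
  x = 8: [0↦6, 1↦1, 2↦6, 3↦10, 4↦2, 5↦4, 6↦5, 7↦5, 8↦4, 9↦2, 10↦10]  zeros at y ∈ ∅
  x = 9: [0↦4, 1↦8, 2↦9, 3↦7, 4↦2, 5↦5, 6↦5, 7↦2, 8↦7, 9↦9, 10↦8]  zeros at y ∈ ∅
  x = 10: [0↦9, 1↦4, 2↦5, 3↦1, 4↦3, 5↦0, 6↦3, 7↦1, 8↦5, 9↦4, 10↦9]  zeros at y ∈ {5}
Collecting zeros: affine points = {(0, 0), (0, 6), (1, 0), (1, 1), (2, 4), (3, 3), (3, 8), (5, 0), (5, 2), (10, 5)}.
Total count |C(F_11)_aff| = 10.


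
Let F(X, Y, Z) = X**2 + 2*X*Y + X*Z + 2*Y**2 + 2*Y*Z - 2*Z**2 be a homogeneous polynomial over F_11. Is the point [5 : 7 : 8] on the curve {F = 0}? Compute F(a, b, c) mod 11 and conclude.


F(5,7,8) ≡ 8 (mod 11); P is NOT on the curve.

Evaluate F(5, 7, 8) term-by-term (mod 11).
  X**2 ↦ 1·25·1·1 = 25
  2*X*Y ↦ 2·5·7·1 = 70
  X*Z ↦ 1·5·1·8 = 40
  2*Y**2 ↦ 2·1·49·1 = 98
  2*Y*Z ↦ 2·1·7·8 = 112
  -2*Z**2 ↦ -2·1·1·64 = -128
Sum: F(5, 7, 8) = (25) + (70) + (40) + (98) + (112) + (-128) = 217.
Reducing mod 11: 217 ≡ 8 (mod 11).
Since F(a, b, c) ≡ 8 ≠ 0 (mod 11), P does NOT lie on the curve.


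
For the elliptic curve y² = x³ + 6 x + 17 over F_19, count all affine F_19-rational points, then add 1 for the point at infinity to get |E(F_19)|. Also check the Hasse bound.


Affine points = {(0, 6), (0, 13), (1, 9), (1, 10), (3, 9), (3, 10), (5, 1), (5, 18), (8, 8), (8, 11), (15, 9), (15, 10), (17, 4), (17, 15)}; affine count = 14; |E(F_19)| = 15.

Discriminant check: Δ ∝ 4a³ + 27b² = 4·6³ + 27·17² = 4·216 + 27·289 ≡ 3 (mod 19). Nonzero ⇒ E is nonsingular.
For each x ∈ F_19, compute rhs = x³ + 6·x + 17 mod 19, then count y ∈ F_19 with y² ≡ rhs.
  x = 0: rhs = 17, matching y values: 6, 13 (2 points).
  x = 1: rhs = 5, matching y values: 9, 10 (2 points).
  x = 2: rhs = 18, matching y values: none (0 points).
  x = 3: rhs = 5, matching y values: 9, 10 (2 points).
  x = 4: rhs = 10, matching y values: none (0 points).
  x = 5: rhs = 1, matching y values: 1, 18 (2 points).
  x = 6: rhs = 3, matching y values: none (0 points).
  x = 7: rhs = 3, matching y values: none (0 points).
  x = 8: rhs = 7, matching y values: 8, 11 (2 points).
  x = 9: rhs = 2, matching y values: none (0 points).
  x = 10: rhs = 13, matching y values: none (0 points).
  x = 11: rhs = 8, matching y values: none (0 points).
  x = 12: rhs = 12, matching y values: none (0 points).
  x = 13: rhs = 12, matching y values: none (0 points).
  x = 14: rhs = 14, matching y values: none (0 points).
  x = 15: rhs = 5, matching y values: 9, 10 (2 points).
  x = 16: rhs = 10, matching y values: none (0 points).
  x = 17: rhs = 16, matching y values: 4, 15 (2 points).
  x = 18: rhs = 10, matching y values: none (0 points).
Total affine count: 14.
Full point count |E(F_19)| = 14 + 1 = 15.
Hasse bound: |15 − (19+1)| = |-5| = 5 ≤ 2√19 ≈ 8.7178 ✓.


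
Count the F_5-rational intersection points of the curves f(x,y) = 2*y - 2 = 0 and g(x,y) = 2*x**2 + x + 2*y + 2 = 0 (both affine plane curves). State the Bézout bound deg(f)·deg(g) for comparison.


Common zeros: {(3, 1), (4, 1)}; count = 2; Bézout bound = 2.

deg(f) = 1, deg(g) = 2, so Bézout bound = 2.
Scan x ∈ F_5. For each x, list the y ∈ F_5 with f(x, y) ≡ 0 and those with g(x, y) ≡ 0 (mod 5); the common zeros in that column are the intersection.
  x = 0: f ≡ 0 at y ∈ {1}; g ≡ 0 at y ∈ {4}; common: ∅.
  x = 1: f ≡ 0 at y ∈ {1}; g ≡ 0 at y ∈ {0}; common: ∅.
  x = 2: f ≡ 0 at y ∈ {1}; g ≡ 0 at y ∈ {4}; common: ∅.
  x = 3: f ≡ 0 at y ∈ {1}; g ≡ 0 at y ∈ {1}; common: {1}.
  x = 4: f ≡ 0 at y ∈ {1}; g ≡ 0 at y ∈ {1}; common: {1}.
Collecting: common zeros = {(3, 1), (4, 1)}, so the count is 2.
Comparison with the Bézout bound: 2 ≤ 2 = deg(f)·deg(g), as expected for curves with no common component (the bound is attained).


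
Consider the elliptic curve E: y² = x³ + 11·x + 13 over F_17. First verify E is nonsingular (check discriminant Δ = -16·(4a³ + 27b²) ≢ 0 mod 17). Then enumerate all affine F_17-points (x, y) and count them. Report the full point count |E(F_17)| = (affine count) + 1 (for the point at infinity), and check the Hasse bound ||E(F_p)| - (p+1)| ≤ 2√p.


Affine points = {(0, 8), (0, 9), (1, 5), (1, 12), (2, 3), (2, 14), (4, 6), (4, 11), (7, 5), (7, 12), (8, 1), (8, 16), (9, 5), (9, 12), (10, 1), (10, 16), (14, 2), (14, 15), (15, 0), (16, 1), (16, 16)}; affine count = 21; |E(F_17)| = 22.

Discriminant check: Δ ∝ 4a³ + 27b² = 4·11³ + 27·13² = 4·1331 + 27·169 ≡ 10 (mod 17). Nonzero ⇒ E is nonsingular.
For each x ∈ F_17, compute rhs = x³ + 11·x + 13 mod 17, then count y ∈ F_17 with y² ≡ rhs.
  x = 0: rhs = 13, matching y values: 8, 9 (2 points).
  x = 1: rhs = 8, matching y values: 5, 12 (2 points).
  x = 2: rhs = 9, matching y values: 3, 14 (2 points).
  x = 3: rhs = 5, matching y values: none (0 points).
  x = 4: rhs = 2, matching y values: 6, 11 (2 points).
  x = 5: rhs = 6, matching y values: none (0 points).
  x = 6: rhs = 6, matching y values: none (0 points).
  x = 7: rhs = 8, matching y values: 5, 12 (2 points).
  x = 8: rhs = 1, matching y values: 1, 16 (2 points).
  x = 9: rhs = 8, matching y values: 5, 12 (2 points).
  x = 10: rhs = 1, matching y values: 1, 16 (2 points).
  x = 11: rhs = 3, matching y values: none (0 points).
  x = 12: rhs = 3, matching y values: none (0 points).
  x = 13: rhs = 7, matching y values: none (0 points).
  x = 14: rhs = 4, matching y values: 2, 15 (2 points).
  x = 15: rhs = 0, matching y values: 0 (1 points).
  x = 16: rhs = 1, matching y values: 1, 16 (2 points).
Total affine count: 21.
Full point count |E(F_17)| = 21 + 1 = 22.
Hasse bound: |22 − (17+1)| = |4| = 4 ≤ 2√17 ≈ 8.2462 ✓.


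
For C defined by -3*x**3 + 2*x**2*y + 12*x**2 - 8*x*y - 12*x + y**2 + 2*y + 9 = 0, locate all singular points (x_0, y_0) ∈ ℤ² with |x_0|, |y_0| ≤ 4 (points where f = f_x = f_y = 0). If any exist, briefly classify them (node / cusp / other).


Singular points: {(2, 3)}; classification: cusp.

Compute partial derivatives:
  f_x = -9*x**2 + 4*x*y + 24*x - 8*y - 12.
  f_y = 2*x**2 - 8*x + 2*y + 2.
Scan x_0 ∈ {−4, ..., 4}. For each x_0, f_y(x_0, y) is a polynomial in y; find its integer roots y ∈ {−4, ..., 4}, then test f_x and f at those candidates.
  x = -4: f_y(-4, y) = 2*y + 66; no integer root y with |y| ≤ 4.
  x = -3: f_y(-3, y) = 2*y + 44; no integer root y with |y| ≤ 4.
  x = -2: f_y(-2, y) = 2*y + 26; no integer root y with |y| ≤ 4.
  x = -1: f_y(-1, y) = 2*y + 12; no integer root y with |y| ≤ 4.
  x = 0: f_y(0, y) = 2*y + 2; vanishes at y ∈ {-1}. (0, -1): f_x = -4 ≠ 0.
  x = 1: f_y(1, y) = 2*y - 4; vanishes at y ∈ {2}. (1, 2): f_x = -5 ≠ 0.
  x = 2: f_y(2, y) = 2*y - 6; vanishes at y ∈ {3}. (2, 3): f_x = 0, f = 0 — SINGULAR.
  x = 3: f_y(3, y) = 2*y - 4; vanishes at y ∈ {2}. (3, 2): f_x = -13 ≠ 0.
  x = 4: f_y(4, y) = 2*y + 2; vanishes at y ∈ {-1}. (4, -1): f_x = -68 ≠ 0.
Only singular point on the grid: (2, 3).
Classify: substitute x = 2 + u, y = 3 + v and expand: f = -3*u**3 + 2*u**2*v + v**2.
No constant or linear terms (consistent with a singular point). Quadratic part: v**2. Cubic part: -3*u**3 + 2*u**2*v.
The quadratic part v**2 is a perfect square, so there is a single (double) tangent line v = 0, i.e. y = 3. Restricting the cubic part to that line (v = 0) leaves -3*u**3 ≠ 0, so f is not divisible by v and the branch is v² ≈ 3*u**3 to lowest order — this is a cusp.
Classification: cusp.


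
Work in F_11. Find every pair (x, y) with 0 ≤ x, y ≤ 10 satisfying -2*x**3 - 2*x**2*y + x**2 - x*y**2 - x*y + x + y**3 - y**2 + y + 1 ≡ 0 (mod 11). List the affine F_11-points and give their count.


Affine F_11-points: {(0, 3), (0, 6), (1, 5), (1, 9), (1, 10), (2, 9), (3, 3), (3, 4), (3, 8), (5, 9), (10, 2)}; count = 11.

For each of the 121 pairs (x, y) ∈ F_11², evaluate f(x, y) mod 11. Record the zeros.
  x = 0: [0↦1, 1↦2, 2↦7, 3↦0, 4↦9, 5↦7, 6↦0, 7↦5, 8↦6, 9↦9, 10↦9]  zeros at y ∈ {3, 6}
  x = 1: [0↦1, 1↦9, 2↦8, 3↦4, 4↦3, 5↦0, 6↦1, 7↦1, 8↦6, 9↦0, 10↦0]  zeros at y ∈ {5, 9, 10}
  x = 2: [0↦2, 1↦2, 2↦2, 3↦8, 4↦4, 5↦7, 6↦1, 7↦3, 8↦8, 9↦0, 10↦7]  zeros at y ∈ {9}
  x = 3: [0↦3, 1↦2, 2↦10, 3↦0, 4↦0, 5↦5, 6↦10, 7↦10, 8↦0, 9↦8, 10↦7]  zeros at y ∈ {3, 4, 8}
  x = 4: [0↦3, 1↦8, 2↦9, 3↦1, 4↦1, 5↦4, 6↦5, 7↦10, 8↦3, 9↦1, 10↦10]  zeros at y ∈ ∅
  x = 5: [0↦1, 1↦8, 2↦9, 3↦10, 4↦6, 5↦3, 6↦7, 7↦2, 8↦5, 9↦0, 10↦4]  zeros at y ∈ {9}
  x = 6: [0↦7, 1↦1, 2↦9, 3↦4, 4↦3, 5↦1, 6↦4, 7↦7, 8↦5, 9↦4, 10↦10]  zeros at y ∈ ∅
  x = 7: [0↦9, 1↦8, 2↦8, 3↦4, 4↦2, 5↦8, 6↦6, 7↦2, 8↦2, 9↦1, 10↦5]  zeros at y ∈ ∅
  x = 8: [0↦6, 1↦6, 2↦5, 3↦9, 4↦2, 5↦1, 6↦1, 7↦8, 8↦6, 9↦1, 10↦10]  zeros at y ∈ ∅
  x = 9: [0↦8, 1↦5, 2↦10, 3↦7, 4↦2, 5↦1, 6↦10, 7↦2, 8↦5, 9↦3, 10↦2]  zeros at y ∈ ∅
  x = 10: [0↦3, 1↦4, 2↦0, 3↦8, 4↦1, 5↦7, 6↦10, 7↦5, 8↦9, 9↦6, 10↦2]  zeros at y ∈ {2}
Collecting zeros: affine points = {(0, 3), (0, 6), (1, 5), (1, 9), (1, 10), (2, 9), (3, 3), (3, 4), (3, 8), (5, 9), (10, 2)}.
Total count |C(F_11)_aff| = 11.


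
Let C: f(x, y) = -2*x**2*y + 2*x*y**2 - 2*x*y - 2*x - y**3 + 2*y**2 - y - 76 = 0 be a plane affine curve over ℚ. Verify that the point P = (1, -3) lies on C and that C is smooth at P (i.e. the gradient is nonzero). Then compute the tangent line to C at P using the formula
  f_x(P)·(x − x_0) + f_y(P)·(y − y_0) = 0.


Tangent line at P: 34*x - 56*y - 202 = 0.

Step 1: f(1, -3) = 0, so P lies on C.
Step 2: partial derivatives
  f_x(x, y) = -4*x*y + 2*y**2 - 2*y - 2, f_y(x, y) = -2*x**2 + 4*x*y - 2*x - 3*y**2 + 4*y - 1.
  f_x(P) = 34, f_y(P) = -56 (gradient nonzero, so P is smooth).
Step 3: tangent line at P: 34·(x − 1) + -56·(y − -3) = 0.
Expanding: 34*x - 56*y - 202 = 0.


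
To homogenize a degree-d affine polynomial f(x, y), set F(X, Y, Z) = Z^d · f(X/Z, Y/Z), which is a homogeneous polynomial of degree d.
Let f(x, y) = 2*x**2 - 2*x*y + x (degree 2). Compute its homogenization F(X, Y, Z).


F(X, Y, Z) = 2*X**2 - 2*X*Y + X*Z

deg(f) = 2.
Substitute x = X/Z, y = Y/Z into f, then multiply by Z^2.
  monomial 2·x^2·y^0 ↦ 2·X^2·Y^0·Z^0.
  monomial -2·x^1·y^1 ↦ -2·X^1·Y^1·Z^0.
  monomial 1·x^1·y^0 ↦ 1·X^1·Y^0·Z^1.
Collecting: F(X, Y, Z) = 2*X**2 - 2*X*Y + X*Z.


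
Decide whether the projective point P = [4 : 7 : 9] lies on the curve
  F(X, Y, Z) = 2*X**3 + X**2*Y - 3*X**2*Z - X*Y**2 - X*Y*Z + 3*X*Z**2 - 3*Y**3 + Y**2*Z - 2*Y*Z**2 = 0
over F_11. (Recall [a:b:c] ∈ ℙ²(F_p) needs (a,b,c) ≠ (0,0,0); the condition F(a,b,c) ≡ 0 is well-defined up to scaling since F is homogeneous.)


F(4,7,9) ≡ 7 (mod 11); P is NOT on the curve.

Evaluate F(4, 7, 9) term-by-term (mod 11).
  2*X**3 ↦ 2·64·1·1 = 128
  X**2*Y ↦ 1·16·7·1 = 112
  -3*X**2*Z ↦ -3·16·1·9 = -432
  -X*Y**2 ↦ -1·4·49·1 = -196
  -X*Y*Z ↦ -1·4·7·9 = -252
  3*X*Z**2 ↦ 3·4·1·81 = 972
  -3*Y**3 ↦ -3·1·343·1 = -1029
  Y**2*Z ↦ 1·1·49·9 = 441
  -2*Y*Z**2 ↦ -2·1·7·81 = -1134
Sum: F(4, 7, 9) = (128) + (112) + (-432) + (-196) + (-252) + (972) + (-1029) + (441) + (-1134) = -1390.
Reducing mod 11: -1390 ≡ 7 (mod 11).
Since F(a, b, c) ≡ 7 ≠ 0 (mod 11), P does NOT lie on the curve.


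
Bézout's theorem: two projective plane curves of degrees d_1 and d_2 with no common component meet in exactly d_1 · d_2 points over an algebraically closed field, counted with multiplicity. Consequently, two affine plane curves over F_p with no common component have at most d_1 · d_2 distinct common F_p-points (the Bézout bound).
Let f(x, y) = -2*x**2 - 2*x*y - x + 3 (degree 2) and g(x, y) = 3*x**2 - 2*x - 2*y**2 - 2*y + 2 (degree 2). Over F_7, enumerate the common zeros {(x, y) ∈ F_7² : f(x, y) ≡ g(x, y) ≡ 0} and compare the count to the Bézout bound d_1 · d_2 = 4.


Common zeros: {(6, 6)}; count = 1; Bézout bound = 4.

deg(f) = 2, deg(g) = 2, so Bézout bound = 4.
Scan x ∈ F_7. For each x, list the y ∈ F_7 with f(x, y) ≡ 0 and those with g(x, y) ≡ 0 (mod 7); the common zeros in that column are the intersection.
  x = 0: f ≡ 0 at y ∈ ∅; g ≡ 0 at y ∈ ∅; common: ∅.
  x = 1: f ≡ 0 at y ∈ {0}; g ≡ 0 at y ∈ {3}; common: ∅.
  x = 2: f ≡ 0 at y ∈ {0}; g ≡ 0 at y ∈ {3}; common: ∅.
  x = 3: f ≡ 0 at y ∈ {4}; g ≡ 0 at y ∈ ∅; common: ∅.
  x = 4: f ≡ 0 at y ∈ {2}; g ≡ 0 at y ∈ {0, 6}; common: ∅.
  x = 5: f ≡ 0 at y ∈ {6}; g ≡ 0 at y ∈ {1, 5}; common: ∅.
  x = 6: f ≡ 0 at y ∈ {6}; g ≡ 0 at y ∈ {0, 6}; common: {6}.
Collecting: common zeros = {(6, 6)}, so the count is 1.
Comparison with the Bézout bound: 1 ≤ 4 = deg(f)·deg(g), as expected for curves with no common component (the affine F_7-count falls short of the bound because intersections may lie at infinity, over extension fields, or carry multiplicity).


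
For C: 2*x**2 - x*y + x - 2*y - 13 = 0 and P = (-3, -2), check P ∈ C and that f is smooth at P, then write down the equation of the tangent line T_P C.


Tangent line at P: -9*x + y - 25 = 0.

Step 1: f(-3, -2) = 0, so P lies on C.
Step 2: partial derivatives
  f_x(x, y) = 4*x - y + 1, f_y(x, y) = -x - 2.
  f_x(P) = -9, f_y(P) = 1 (gradient nonzero, so P is smooth).
Step 3: tangent line at P: -9·(x − -3) + 1·(y − -2) = 0.
Expanding: -9*x + y - 25 = 0.


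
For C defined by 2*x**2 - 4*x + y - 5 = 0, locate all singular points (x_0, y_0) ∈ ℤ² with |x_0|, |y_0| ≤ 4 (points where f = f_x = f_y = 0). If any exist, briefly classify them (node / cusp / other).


No singular points in the scanned grid; C is smooth there.

Compute partial derivatives:
  f_x = 4*x - 4.
  f_y = 1.
f_y = 1 is a nonzero constant, so f_y never vanishes: no point (x, y) can satisfy f = f_x = f_y = 0. In particular no (x, y) ∈ {−4, ..., 4}² is singular; the curve is smooth.


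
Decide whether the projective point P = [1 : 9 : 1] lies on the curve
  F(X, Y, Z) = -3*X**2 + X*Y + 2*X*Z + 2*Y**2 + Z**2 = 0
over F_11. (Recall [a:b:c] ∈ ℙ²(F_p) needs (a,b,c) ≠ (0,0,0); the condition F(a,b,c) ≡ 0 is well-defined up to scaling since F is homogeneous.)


F(1,9,1) ≡ 6 (mod 11); P is NOT on the curve.

Evaluate F(1, 9, 1) term-by-term (mod 11).
  -3*X**2 ↦ -3·1·1·1 = -3
  X*Y ↦ 1·1·9·1 = 9
  2*X*Z ↦ 2·1·1·1 = 2
  2*Y**2 ↦ 2·1·81·1 = 162
  Z**2 ↦ 1·1·1·1 = 1
Sum: F(1, 9, 1) = (-3) + (9) + (2) + (162) + (1) = 171.
Reducing mod 11: 171 ≡ 6 (mod 11).
Since F(a, b, c) ≡ 6 ≠ 0 (mod 11), P does NOT lie on the curve.


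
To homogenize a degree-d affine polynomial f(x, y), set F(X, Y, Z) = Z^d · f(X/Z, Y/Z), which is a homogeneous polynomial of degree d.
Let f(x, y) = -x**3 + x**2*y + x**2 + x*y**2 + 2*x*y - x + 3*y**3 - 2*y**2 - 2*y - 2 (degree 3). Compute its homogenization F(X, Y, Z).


F(X, Y, Z) = -X**3 + X**2*Y + X**2*Z + X*Y**2 + 2*X*Y*Z - X*Z**2 + 3*Y**3 - 2*Y**2*Z - 2*Y*Z**2 - 2*Z**3

deg(f) = 3.
Substitute x = X/Z, y = Y/Z into f, then multiply by Z^3.
  monomial -1·x^3·y^0 ↦ -1·X^3·Y^0·Z^0.
  monomial 1·x^2·y^1 ↦ 1·X^2·Y^1·Z^0.
  monomial 1·x^2·y^0 ↦ 1·X^2·Y^0·Z^1.
  monomial 1·x^1·y^2 ↦ 1·X^1·Y^2·Z^0.
  monomial 2·x^1·y^1 ↦ 2·X^1·Y^1·Z^1.
  monomial -1·x^1·y^0 ↦ -1·X^1·Y^0·Z^2.
  monomial 3·x^0·y^3 ↦ 3·X^0·Y^3·Z^0.
  monomial -2·x^0·y^2 ↦ -2·X^0·Y^2·Z^1.
  monomial -2·x^0·y^1 ↦ -2·X^0·Y^1·Z^2.
  monomial -2·x^0·y^0 ↦ -2·X^0·Y^0·Z^3.
Collecting: F(X, Y, Z) = -X**3 + X**2*Y + X**2*Z + X*Y**2 + 2*X*Y*Z - X*Z**2 + 3*Y**3 - 2*Y**2*Z - 2*Y*Z**2 - 2*Z**3.


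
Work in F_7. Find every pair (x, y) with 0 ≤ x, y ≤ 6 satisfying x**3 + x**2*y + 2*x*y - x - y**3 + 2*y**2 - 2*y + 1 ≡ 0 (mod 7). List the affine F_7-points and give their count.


Affine F_7-points: {(0, 1), (0, 3), (0, 5), (2, 0), (2, 1), (4, 1), (4, 2), (4, 6), (5, 6), (6, 6)}; count = 10.

For each of the 49 pairs (x, y) ∈ F_7², evaluate f(x, y) mod 7. Record the zeros.
  x = 0: [0↦1, 1↦0, 2↦4, 3↦0, 4↦3, 5↦0, 6↦6]  zeros at y ∈ {1, 3, 5}
  x = 1: [0↦1, 1↦3, 2↦3, 3↦2, 4↦1, 5↦1, 6↦3]  zeros at y ∈ ∅
  x = 2: [0↦0, 1↦0, 2↦5, 3↦2, 4↦6, 5↦4, 6↦4]  zeros at y ∈ {0, 1}
  x = 3: [0↦4, 1↦4, 2↦2, 3↦6, 4↦3, 5↦1, 6↦1]  zeros at y ∈ ∅
  x = 4: [0↦5, 1↦0, 2↦0, 3↦6, 4↦5, 5↦5, 6↦0]  zeros at y ∈ {1, 2, 6}
  x = 5: [0↦2, 1↦1, 2↦5, 3↦1, 4↦4, 5↦1, 6↦0]  zeros at y ∈ {6}
  x = 6: [0↦1, 1↦6, 2↦2, 3↦4, 4↦6, 5↦2, 6↦0]  zeros at y ∈ {6}
Collecting zeros: affine points = {(0, 1), (0, 3), (0, 5), (2, 0), (2, 1), (4, 1), (4, 2), (4, 6), (5, 6), (6, 6)}.
Total count |C(F_7)_aff| = 10.


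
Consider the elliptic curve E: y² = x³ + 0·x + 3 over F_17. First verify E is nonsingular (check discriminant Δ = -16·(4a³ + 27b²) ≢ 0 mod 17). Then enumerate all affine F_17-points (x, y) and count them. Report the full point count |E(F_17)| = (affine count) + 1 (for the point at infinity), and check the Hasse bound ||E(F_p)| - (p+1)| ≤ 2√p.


Affine points = {(1, 2), (1, 15), (3, 8), (3, 9), (4, 4), (4, 13), (5, 3), (5, 14), (6, 7), (6, 10), (9, 1), (9, 16), (10, 0), (11, 5), (11, 12), (16, 6), (16, 11)}; affine count = 17; |E(F_17)| = 18.

Discriminant check: Δ ∝ 4a³ + 27b² = 4·0³ + 27·3² = 4·0 + 27·9 ≡ 5 (mod 17). Nonzero ⇒ E is nonsingular.
For each x ∈ F_17, compute rhs = x³ + 0·x + 3 mod 17, then count y ∈ F_17 with y² ≡ rhs.
  x = 0: rhs = 3, matching y values: none (0 points).
  x = 1: rhs = 4, matching y values: 2, 15 (2 points).
  x = 2: rhs = 11, matching y values: none (0 points).
  x = 3: rhs = 13, matching y values: 8, 9 (2 points).
  x = 4: rhs = 16, matching y values: 4, 13 (2 points).
  x = 5: rhs = 9, matching y values: 3, 14 (2 points).
  x = 6: rhs = 15, matching y values: 7, 10 (2 points).
  x = 7: rhs = 6, matching y values: none (0 points).
  x = 8: rhs = 5, matching y values: none (0 points).
  x = 9: rhs = 1, matching y values: 1, 16 (2 points).
  x = 10: rhs = 0, matching y values: 0 (1 points).
  x = 11: rhs = 8, matching y values: 5, 12 (2 points).
  x = 12: rhs = 14, matching y values: none (0 points).
  x = 13: rhs = 7, matching y values: none (0 points).
  x = 14: rhs = 10, matching y values: none (0 points).
  x = 15: rhs = 12, matching y values: none (0 points).
  x = 16: rhs = 2, matching y values: 6, 11 (2 points).
Total affine count: 17.
Full point count |E(F_17)| = 17 + 1 = 18.
Hasse bound: |18 − (17+1)| = |0| = 0 ≤ 2√17 ≈ 8.2462 ✓.


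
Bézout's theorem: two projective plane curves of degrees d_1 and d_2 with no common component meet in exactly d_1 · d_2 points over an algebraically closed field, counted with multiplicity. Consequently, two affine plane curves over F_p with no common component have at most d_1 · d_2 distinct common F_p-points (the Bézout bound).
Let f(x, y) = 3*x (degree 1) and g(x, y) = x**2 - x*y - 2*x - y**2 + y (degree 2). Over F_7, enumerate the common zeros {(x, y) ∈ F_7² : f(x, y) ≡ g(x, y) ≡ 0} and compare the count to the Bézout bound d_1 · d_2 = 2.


Common zeros: {(0, 0), (0, 1)}; count = 2; Bézout bound = 2.

deg(f) = 1, deg(g) = 2, so Bézout bound = 2.
Scan x ∈ F_7. For each x, list the y ∈ F_7 with f(x, y) ≡ 0 and those with g(x, y) ≡ 0 (mod 7); the common zeros in that column are the intersection.
  x = 0: f ≡ 0 at y ∈ {0, 1, 2, 3, 4, 5, 6}; g ≡ 0 at y ∈ {0, 1}; common: {0, 1}.
  x = 1: f ≡ 0 at y ∈ ∅; g ≡ 0 at y ∈ ∅; common: ∅.
  x = 2: f ≡ 0 at y ∈ ∅; g ≡ 0 at y ∈ {0, 6}; common: ∅.
  x = 3: f ≡ 0 at y ∈ ∅; g ≡ 0 at y ∈ {1, 4}; common: ∅.
  x = 4: f ≡ 0 at y ∈ ∅; g ≡ 0 at y ∈ ∅; common: ∅.
  x = 5: f ≡ 0 at y ∈ ∅; g ≡ 0 at y ∈ ∅; common: ∅.
  x = 6: f ≡ 0 at y ∈ ∅; g ≡ 0 at y ∈ {3, 6}; common: ∅.
Collecting: common zeros = {(0, 0), (0, 1)}, so the count is 2.
Comparison with the Bézout bound: 2 ≤ 2 = deg(f)·deg(g), as expected for curves with no common component (the bound is attained).


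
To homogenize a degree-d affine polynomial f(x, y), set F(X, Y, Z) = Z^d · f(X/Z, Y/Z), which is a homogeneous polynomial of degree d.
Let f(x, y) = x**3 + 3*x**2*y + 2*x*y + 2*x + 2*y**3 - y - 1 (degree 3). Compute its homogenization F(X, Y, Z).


F(X, Y, Z) = X**3 + 3*X**2*Y + 2*X*Y*Z + 2*X*Z**2 + 2*Y**3 - Y*Z**2 - Z**3

deg(f) = 3.
Substitute x = X/Z, y = Y/Z into f, then multiply by Z^3.
  monomial 1·x^3·y^0 ↦ 1·X^3·Y^0·Z^0.
  monomial 3·x^2·y^1 ↦ 3·X^2·Y^1·Z^0.
  monomial 2·x^1·y^1 ↦ 2·X^1·Y^1·Z^1.
  monomial 2·x^1·y^0 ↦ 2·X^1·Y^0·Z^2.
  monomial 2·x^0·y^3 ↦ 2·X^0·Y^3·Z^0.
  monomial -1·x^0·y^1 ↦ -1·X^0·Y^1·Z^2.
  monomial -1·x^0·y^0 ↦ -1·X^0·Y^0·Z^3.
Collecting: F(X, Y, Z) = X**3 + 3*X**2*Y + 2*X*Y*Z + 2*X*Z**2 + 2*Y**3 - Y*Z**2 - Z**3.


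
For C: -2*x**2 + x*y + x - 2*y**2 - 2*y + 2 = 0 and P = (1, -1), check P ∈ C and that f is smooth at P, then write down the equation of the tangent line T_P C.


Tangent line at P: -4*x + 3*y + 7 = 0.

Step 1: f(1, -1) = 0, so P lies on C.
Step 2: partial derivatives
  f_x(x, y) = -4*x + y + 1, f_y(x, y) = x - 4*y - 2.
  f_x(P) = -4, f_y(P) = 3 (gradient nonzero, so P is smooth).
Step 3: tangent line at P: -4·(x − 1) + 3·(y − -1) = 0.
Expanding: -4*x + 3*y + 7 = 0.


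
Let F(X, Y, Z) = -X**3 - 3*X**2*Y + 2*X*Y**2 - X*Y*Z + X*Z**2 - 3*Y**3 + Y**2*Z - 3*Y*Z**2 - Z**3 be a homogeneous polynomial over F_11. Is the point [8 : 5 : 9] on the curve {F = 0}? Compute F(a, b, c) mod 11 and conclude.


F(8,5,9) ≡ 4 (mod 11); P is NOT on the curve.

Evaluate F(8, 5, 9) term-by-term (mod 11).
  -X**3 ↦ -1·512·1·1 = -512
  -3*X**2*Y ↦ -3·64·5·1 = -960
  2*X*Y**2 ↦ 2·8·25·1 = 400
  -X*Y*Z ↦ -1·8·5·9 = -360
  X*Z**2 ↦ 1·8·1·81 = 648
  -3*Y**3 ↦ -3·1·125·1 = -375
  Y**2*Z ↦ 1·1·25·9 = 225
  -3*Y*Z**2 ↦ -3·1·5·81 = -1215
  -Z**3 ↦ -1·1·1·729 = -729
Sum: F(8, 5, 9) = (-512) + (-960) + (400) + (-360) + (648) + (-375) + (225) + (-1215) + (-729) = -2878.
Reducing mod 11: -2878 ≡ 4 (mod 11).
Since F(a, b, c) ≡ 4 ≠ 0 (mod 11), P does NOT lie on the curve.
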